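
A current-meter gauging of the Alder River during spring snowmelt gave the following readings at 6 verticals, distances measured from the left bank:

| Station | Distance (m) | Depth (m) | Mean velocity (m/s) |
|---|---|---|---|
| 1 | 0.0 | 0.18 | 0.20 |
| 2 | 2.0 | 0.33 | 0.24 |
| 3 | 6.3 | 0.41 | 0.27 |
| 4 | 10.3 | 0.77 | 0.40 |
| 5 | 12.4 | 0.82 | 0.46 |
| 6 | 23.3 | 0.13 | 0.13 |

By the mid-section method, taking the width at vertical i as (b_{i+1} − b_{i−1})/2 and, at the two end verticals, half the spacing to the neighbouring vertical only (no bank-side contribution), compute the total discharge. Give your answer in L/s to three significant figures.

w_1 = (2.0 − 0.0)/2 = 1 m; q_1 = 0.20 × 0.18 × 1 = 0.03600 m³/s
w_2 = (6.3 − 0.0)/2 = 3.15 m; q_2 = 0.24 × 0.33 × 3.15 = 0.2495 m³/s
w_3 = (10.3 − 2.0)/2 = 4.15 m; q_3 = 0.27 × 0.41 × 4.15 = 0.4594 m³/s
w_4 = (12.4 − 6.3)/2 = 3.05 m; q_4 = 0.40 × 0.77 × 3.05 = 0.9394 m³/s
w_5 = (23.3 − 10.3)/2 = 6.5 m; q_5 = 0.46 × 0.82 × 6.5 = 2.452 m³/s
w_6 = (23.3 − 12.4)/2 = 5.45 m; q_6 = 0.13 × 0.13 × 5.45 = 0.09211 m³/s
Q = Σ qᵢ = 4.228 m³/s
= 4.228 × 1000 = 4228 L/s

4230 L/s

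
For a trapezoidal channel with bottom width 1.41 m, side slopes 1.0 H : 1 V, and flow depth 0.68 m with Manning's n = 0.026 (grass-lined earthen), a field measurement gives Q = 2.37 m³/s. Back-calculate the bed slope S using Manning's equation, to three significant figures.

0.00586

A = (b + z·y)·y = (1.41 + 1.0×0.68)×0.68 = 1.421 m²
P = b + 2y√(1+z²) = 1.41 + 2×0.68×√(1+1.0²) = 3.333 m
R = A/P = 1.421/3.333 = 0.4264 m
S = (Q·n / (1·A·R^(2/3)))² = (2.37×0.026 / (1×1.421×0.5665))² = 0.005858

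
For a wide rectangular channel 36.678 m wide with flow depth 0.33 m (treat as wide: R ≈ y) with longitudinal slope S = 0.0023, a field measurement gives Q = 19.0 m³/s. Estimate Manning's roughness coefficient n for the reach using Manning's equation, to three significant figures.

A = b·y = 36.678 × 0.33 = 12.10 m²
Wide channel: R ≈ y = 0.33 m
n = (1/Q)·A·R^(2/3)·S^(1/2) = (1/19.0) × 12.10 × 0.4775 × 0.04796 = 0.01459

0.0146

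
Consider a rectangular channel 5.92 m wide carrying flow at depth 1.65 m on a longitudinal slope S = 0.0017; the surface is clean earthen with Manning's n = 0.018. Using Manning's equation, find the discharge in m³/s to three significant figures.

A = b·y = 5.92 × 1.65 = 9.768 m²
P = b + 2y = 5.92 + 2×1.65 = 9.220 m
R = A/P = 9.768/9.220 = 1.059 m
Q = (1/n)·A·R^(2/3)·S^(1/2) = (1/0.018) × 9.768 × 1.059^(2/3) × 0.0017^(1/2) = 23.25 m³/s

23.3 m³/s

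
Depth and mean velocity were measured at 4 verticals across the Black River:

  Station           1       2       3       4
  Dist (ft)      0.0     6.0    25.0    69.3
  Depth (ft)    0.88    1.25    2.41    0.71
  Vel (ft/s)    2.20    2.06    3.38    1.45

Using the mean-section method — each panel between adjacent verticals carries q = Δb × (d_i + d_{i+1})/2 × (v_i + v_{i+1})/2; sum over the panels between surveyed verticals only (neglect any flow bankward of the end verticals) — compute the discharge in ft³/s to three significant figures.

275 ft³/s

Panel 1-2: Δb = 6 ft, d̄ = (0.88+1.25)/2 = 1.065, v̄ = (2.20+2.06)/2 = 2.13 → q = 6×1.065×2.13 = 13.61 ft³/s
Panel 2-3: Δb = 19 ft, d̄ = (1.25+2.41)/2 = 1.83, v̄ = (2.06+3.38)/2 = 2.72 → q = 19×1.83×2.72 = 94.57 ft³/s
Panel 3-4: Δb = 44.3 ft, d̄ = (2.41+0.71)/2 = 1.56, v̄ = (3.38+1.45)/2 = 2.415 → q = 44.3×1.56×2.415 = 166.9 ft³/s
Q = Σ q = 275.1 ft³/s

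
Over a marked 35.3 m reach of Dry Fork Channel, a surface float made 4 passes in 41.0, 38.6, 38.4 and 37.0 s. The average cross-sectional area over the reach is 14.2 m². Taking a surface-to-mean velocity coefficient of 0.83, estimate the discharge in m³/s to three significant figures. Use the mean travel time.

t̄ = (41.0 + 38.6 + 38.4 + 37.0) / 4 = 38.75 s
v_surface = L / t̄ = 35.3 / 38.75 = 0.9110 m/s
v_mean = 0.83 × 0.9110 = 0.7561 m/s
Q = A × v_mean = 14.2 × 0.7561 = 10.74 m³/s

10.7 m³/s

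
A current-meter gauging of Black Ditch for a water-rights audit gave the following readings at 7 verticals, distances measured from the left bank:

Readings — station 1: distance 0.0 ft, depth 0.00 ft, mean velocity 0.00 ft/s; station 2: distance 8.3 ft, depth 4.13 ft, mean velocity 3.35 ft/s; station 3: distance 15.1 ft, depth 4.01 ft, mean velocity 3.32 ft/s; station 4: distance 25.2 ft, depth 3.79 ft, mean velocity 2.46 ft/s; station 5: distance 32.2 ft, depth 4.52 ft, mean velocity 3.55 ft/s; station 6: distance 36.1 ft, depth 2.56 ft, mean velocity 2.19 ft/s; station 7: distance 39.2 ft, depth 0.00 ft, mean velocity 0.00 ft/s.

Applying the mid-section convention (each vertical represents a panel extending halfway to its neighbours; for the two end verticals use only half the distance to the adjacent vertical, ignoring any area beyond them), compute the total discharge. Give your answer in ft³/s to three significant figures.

404 ft³/s

w_2 = (15.1 − 0.0)/2 = 7.55 ft; q_2 = 3.35 × 4.13 × 7.55 = 104.5 ft³/s
w_3 = (25.2 − 8.3)/2 = 8.45 ft; q_3 = 3.32 × 4.01 × 8.45 = 112.5 ft³/s
w_4 = (32.2 − 15.1)/2 = 8.55 ft; q_4 = 2.46 × 3.79 × 8.55 = 79.72 ft³/s
w_5 = (36.1 − 25.2)/2 = 5.45 ft; q_5 = 3.55 × 4.52 × 5.45 = 87.45 ft³/s
w_6 = (39.2 − 32.2)/2 = 3.5 ft; q_6 = 2.19 × 2.56 × 3.5 = 19.62 ft³/s
Stations 1, 7 contribute zero (depth or velocity is 0).
Q = Σ qᵢ = 403.7 ft³/s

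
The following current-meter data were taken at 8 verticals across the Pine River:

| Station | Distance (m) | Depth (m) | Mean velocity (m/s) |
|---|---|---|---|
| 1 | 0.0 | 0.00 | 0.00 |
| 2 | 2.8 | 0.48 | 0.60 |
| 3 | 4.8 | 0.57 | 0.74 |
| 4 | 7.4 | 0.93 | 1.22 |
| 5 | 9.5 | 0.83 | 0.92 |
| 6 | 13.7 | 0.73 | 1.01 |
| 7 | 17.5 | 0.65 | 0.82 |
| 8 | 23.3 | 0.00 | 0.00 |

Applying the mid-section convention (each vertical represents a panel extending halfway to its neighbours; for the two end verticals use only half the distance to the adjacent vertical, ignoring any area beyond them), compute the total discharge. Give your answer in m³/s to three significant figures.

w_2 = (4.8 − 0.0)/2 = 2.4 m; q_2 = 0.60 × 0.48 × 2.4 = 0.6912 m³/s
w_3 = (7.4 − 2.8)/2 = 2.3 m; q_3 = 0.74 × 0.57 × 2.3 = 0.9701 m³/s
w_4 = (9.5 − 4.8)/2 = 2.35 m; q_4 = 1.22 × 0.93 × 2.35 = 2.666 m³/s
w_5 = (13.7 − 7.4)/2 = 3.15 m; q_5 = 0.92 × 0.83 × 3.15 = 2.405 m³/s
w_6 = (17.5 − 9.5)/2 = 4 m; q_6 = 1.01 × 0.73 × 4 = 2.949 m³/s
w_7 = (23.3 − 13.7)/2 = 4.8 m; q_7 = 0.82 × 0.65 × 4.8 = 2.558 m³/s
Stations 1, 8 contribute zero (depth or velocity is 0).
Q = Σ qᵢ = 12.24 m³/s

12.2 m³/s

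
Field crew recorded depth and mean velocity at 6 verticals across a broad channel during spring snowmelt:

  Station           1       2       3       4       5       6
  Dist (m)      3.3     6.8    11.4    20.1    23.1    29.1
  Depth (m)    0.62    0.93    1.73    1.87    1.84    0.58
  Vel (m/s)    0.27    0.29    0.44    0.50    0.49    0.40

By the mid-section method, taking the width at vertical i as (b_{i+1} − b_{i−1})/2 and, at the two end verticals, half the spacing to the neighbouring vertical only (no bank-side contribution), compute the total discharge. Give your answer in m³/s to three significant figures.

w_1 = (6.8 − 3.3)/2 = 1.75 m; q_1 = 0.27 × 0.62 × 1.75 = 0.2930 m³/s
w_2 = (11.4 − 3.3)/2 = 4.05 m; q_2 = 0.29 × 0.93 × 4.05 = 1.092 m³/s
w_3 = (20.1 − 6.8)/2 = 6.65 m; q_3 = 0.44 × 1.73 × 6.65 = 5.062 m³/s
w_4 = (23.1 − 11.4)/2 = 5.85 m; q_4 = 0.50 × 1.87 × 5.85 = 5.470 m³/s
w_5 = (29.1 − 20.1)/2 = 4.5 m; q_5 = 0.49 × 1.84 × 4.5 = 4.057 m³/s
w_6 = (29.1 − 23.1)/2 = 3 m; q_6 = 0.40 × 0.58 × 3 = 0.6960 m³/s
Q = Σ qᵢ = 16.67 m³/s

16.7 m³/s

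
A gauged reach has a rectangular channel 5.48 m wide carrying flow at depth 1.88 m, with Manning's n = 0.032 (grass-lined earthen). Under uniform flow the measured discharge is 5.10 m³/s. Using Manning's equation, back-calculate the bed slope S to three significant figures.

0.000217

A = b·y = 5.48 × 1.88 = 10.30 m²
P = b + 2y = 5.48 + 2×1.88 = 9.240 m
R = A/P = 10.30/9.240 = 1.115 m
S = (Q·n / (1·A·R^(2/3)))² = (5.10×0.032 / (1×10.30×1.075))² = 0.0002170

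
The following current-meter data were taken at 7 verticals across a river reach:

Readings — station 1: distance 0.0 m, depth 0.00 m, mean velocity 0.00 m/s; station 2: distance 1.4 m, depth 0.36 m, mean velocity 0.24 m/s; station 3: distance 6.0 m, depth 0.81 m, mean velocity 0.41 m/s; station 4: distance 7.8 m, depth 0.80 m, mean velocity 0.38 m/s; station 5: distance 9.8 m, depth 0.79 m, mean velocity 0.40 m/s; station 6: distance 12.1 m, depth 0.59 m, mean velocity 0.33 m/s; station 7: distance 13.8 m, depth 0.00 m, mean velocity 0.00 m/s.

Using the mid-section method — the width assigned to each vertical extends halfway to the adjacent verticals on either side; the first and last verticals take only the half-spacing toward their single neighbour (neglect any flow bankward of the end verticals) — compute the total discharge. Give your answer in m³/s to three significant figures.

2.97 m³/s

w_2 = (6.0 − 0.0)/2 = 3 m; q_2 = 0.24 × 0.36 × 3 = 0.2592 m³/s
w_3 = (7.8 − 1.4)/2 = 3.2 m; q_3 = 0.41 × 0.81 × 3.2 = 1.063 m³/s
w_4 = (9.8 − 6.0)/2 = 1.9 m; q_4 = 0.38 × 0.80 × 1.9 = 0.5776 m³/s
w_5 = (12.1 − 7.8)/2 = 2.15 m; q_5 = 0.40 × 0.79 × 2.15 = 0.6794 m³/s
w_6 = (13.8 − 9.8)/2 = 2 m; q_6 = 0.33 × 0.59 × 2 = 0.3894 m³/s
Stations 1, 7 contribute zero (depth or velocity is 0).
Q = Σ qᵢ = 2.968 m³/s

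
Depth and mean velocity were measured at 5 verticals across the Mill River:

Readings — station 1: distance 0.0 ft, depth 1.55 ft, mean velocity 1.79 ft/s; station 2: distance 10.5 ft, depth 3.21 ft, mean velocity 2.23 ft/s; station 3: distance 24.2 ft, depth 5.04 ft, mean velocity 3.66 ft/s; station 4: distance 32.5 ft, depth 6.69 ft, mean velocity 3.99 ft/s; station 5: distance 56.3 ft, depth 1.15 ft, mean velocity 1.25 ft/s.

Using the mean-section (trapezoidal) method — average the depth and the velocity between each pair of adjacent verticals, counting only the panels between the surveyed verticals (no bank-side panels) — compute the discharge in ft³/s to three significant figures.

Panel 1-2: Δb = 10.5 ft, d̄ = (1.55+3.21)/2 = 2.38, v̄ = (1.79+2.23)/2 = 2.01 → q = 10.5×2.38×2.01 = 50.23 ft³/s
Panel 2-3: Δb = 13.7 ft, d̄ = (3.21+5.04)/2 = 4.125, v̄ = (2.23+3.66)/2 = 2.945 → q = 13.7×4.125×2.945 = 166.4 ft³/s
Panel 3-4: Δb = 8.3 ft, d̄ = (5.04+6.69)/2 = 5.865, v̄ = (3.66+3.99)/2 = 3.825 → q = 8.3×5.865×3.825 = 186.2 ft³/s
Panel 4-5: Δb = 23.8 ft, d̄ = (6.69+1.15)/2 = 3.92, v̄ = (3.99+1.25)/2 = 2.62 → q = 23.8×3.92×2.62 = 244.4 ft³/s
Q = Σ q = 647.3 ft³/s

647 ft³/s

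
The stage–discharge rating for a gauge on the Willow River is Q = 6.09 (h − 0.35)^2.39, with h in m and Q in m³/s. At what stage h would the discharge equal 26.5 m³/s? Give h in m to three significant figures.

2.20 m

h − h₀ = (Q/C)^(1/b) = (26.5/6.09)^(1/2.39) = 1.850 m
h = 0.35 + 1.850 = 2.200 m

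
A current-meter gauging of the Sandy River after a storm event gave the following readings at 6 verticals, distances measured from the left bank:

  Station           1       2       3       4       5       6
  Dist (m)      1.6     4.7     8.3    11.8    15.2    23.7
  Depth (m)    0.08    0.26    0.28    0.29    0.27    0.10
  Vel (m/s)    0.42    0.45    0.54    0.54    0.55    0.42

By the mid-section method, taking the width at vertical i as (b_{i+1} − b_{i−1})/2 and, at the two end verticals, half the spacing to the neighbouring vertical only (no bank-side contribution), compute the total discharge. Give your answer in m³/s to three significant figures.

w_1 = (4.7 − 1.6)/2 = 1.55 m; q_1 = 0.42 × 0.08 × 1.55 = 0.05208 m³/s
w_2 = (8.3 − 1.6)/2 = 3.35 m; q_2 = 0.45 × 0.26 × 3.35 = 0.3920 m³/s
w_3 = (11.8 − 4.7)/2 = 3.55 m; q_3 = 0.54 × 0.28 × 3.55 = 0.5368 m³/s
w_4 = (15.2 − 8.3)/2 = 3.45 m; q_4 = 0.54 × 0.29 × 3.45 = 0.5403 m³/s
w_5 = (23.7 − 11.8)/2 = 5.95 m; q_5 = 0.55 × 0.27 × 5.95 = 0.8836 m³/s
w_6 = (23.7 − 15.2)/2 = 4.25 m; q_6 = 0.42 × 0.10 × 4.25 = 0.1785 m³/s
Q = Σ qᵢ = 2.583 m³/s

2.58 m³/s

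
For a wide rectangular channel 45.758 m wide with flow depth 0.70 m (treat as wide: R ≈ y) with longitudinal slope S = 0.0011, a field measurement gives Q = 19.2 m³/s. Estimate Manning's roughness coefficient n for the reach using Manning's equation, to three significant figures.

0.0436

A = b·y = 45.758 × 0.70 = 32.03 m²
Wide channel: R ≈ y = 0.70 m
n = (1/Q)·A·R^(2/3)·S^(1/2) = (1/19.2) × 32.03 × 0.7884 × 0.03317 = 0.04362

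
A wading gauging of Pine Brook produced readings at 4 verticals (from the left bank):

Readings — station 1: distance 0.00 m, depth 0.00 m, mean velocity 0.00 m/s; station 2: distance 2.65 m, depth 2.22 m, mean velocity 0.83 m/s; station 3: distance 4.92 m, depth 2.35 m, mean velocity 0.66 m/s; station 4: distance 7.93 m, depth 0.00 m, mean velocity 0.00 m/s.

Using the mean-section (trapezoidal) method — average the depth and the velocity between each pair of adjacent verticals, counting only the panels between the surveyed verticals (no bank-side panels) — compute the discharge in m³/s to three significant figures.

6.25 m³/s

Panel 1-2: Δb = 2.65 m, d̄ = (0.00+2.22)/2 = 1.11, v̄ = (0.00+0.83)/2 = 0.415 → q = 2.65×1.11×0.415 = 1.221 m³/s
Panel 2-3: Δb = 2.27 m, d̄ = (2.22+2.35)/2 = 2.285, v̄ = (0.83+0.66)/2 = 0.745 → q = 2.27×2.285×0.745 = 3.864 m³/s
Panel 3-4: Δb = 3.01 m, d̄ = (2.35+0.00)/2 = 1.175, v̄ = (0.66+0.00)/2 = 0.33 → q = 3.01×1.175×0.33 = 1.167 m³/s
Q = Σ q = 6.252 m³/s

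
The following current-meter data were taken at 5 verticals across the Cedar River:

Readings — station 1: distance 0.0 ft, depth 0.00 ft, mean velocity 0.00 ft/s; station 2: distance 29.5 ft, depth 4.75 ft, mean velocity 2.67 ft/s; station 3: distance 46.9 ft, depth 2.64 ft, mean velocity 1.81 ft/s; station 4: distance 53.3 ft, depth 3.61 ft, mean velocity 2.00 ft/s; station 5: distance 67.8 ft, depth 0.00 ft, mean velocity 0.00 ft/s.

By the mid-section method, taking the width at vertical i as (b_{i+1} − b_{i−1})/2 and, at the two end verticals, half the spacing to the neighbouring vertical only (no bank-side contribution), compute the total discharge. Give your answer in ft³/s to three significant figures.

w_2 = (46.9 − 0.0)/2 = 23.45 ft; q_2 = 2.67 × 4.75 × 23.45 = 297.4 ft³/s
w_3 = (53.3 − 29.5)/2 = 11.9 ft; q_3 = 1.81 × 2.64 × 11.9 = 56.86 ft³/s
w_4 = (67.8 − 46.9)/2 = 10.45 ft; q_4 = 2.00 × 3.61 × 10.45 = 75.45 ft³/s
Stations 1, 5 contribute zero (depth or velocity is 0).
Q = Σ qᵢ = 429.7 ft³/s

430 ft³/s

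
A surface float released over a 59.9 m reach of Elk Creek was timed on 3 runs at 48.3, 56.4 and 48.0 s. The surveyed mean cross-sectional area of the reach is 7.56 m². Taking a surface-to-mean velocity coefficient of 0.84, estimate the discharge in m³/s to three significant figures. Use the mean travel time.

7.47 m³/s

t̄ = (48.3 + 56.4 + 48.0) / 3 = 50.9 s
v_surface = L / t̄ = 59.9 / 50.9 = 1.177 m/s
v_mean = 0.84 × 1.177 = 0.9885 m/s
Q = A × v_mean = 7.56 × 0.9885 = 7.473 m³/s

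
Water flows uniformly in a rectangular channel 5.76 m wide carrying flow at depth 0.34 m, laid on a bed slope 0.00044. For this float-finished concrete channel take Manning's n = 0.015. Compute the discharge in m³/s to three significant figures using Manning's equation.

1.24 m³/s

A = b·y = 5.76 × 0.34 = 1.958 m²
P = b + 2y = 5.76 + 2×0.34 = 6.440 m
R = A/P = 1.958/6.440 = 0.3041 m
Q = (1/n)·A·R^(2/3)·S^(1/2) = (1/0.015) × 1.958 × 0.3041^(2/3) × 0.00044^(1/2) = 1.238 m³/s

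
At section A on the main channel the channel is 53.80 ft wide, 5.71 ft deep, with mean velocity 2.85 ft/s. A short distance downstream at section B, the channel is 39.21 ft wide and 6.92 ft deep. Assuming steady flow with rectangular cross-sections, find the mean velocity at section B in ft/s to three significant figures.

Q = A₁V₁ = (53.80×5.71) × 2.85 = 875.5 ft³/s
A₂ = 39.21 × 6.92 = 271.3 ft²
V₂ = Q/A₂ = 875.5/271.3 = 3.227 ft/s

3.23 ft/s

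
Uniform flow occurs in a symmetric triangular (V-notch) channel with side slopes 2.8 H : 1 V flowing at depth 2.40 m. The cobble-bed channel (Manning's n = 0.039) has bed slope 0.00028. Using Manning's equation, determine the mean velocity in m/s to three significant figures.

A = z·y² = 2.8×2.40² = 16.13 m²
P = 2y√(1+z²) = 2×2.40×√(1+2.8²) = 14.27 m
R = A/P = 16.13/14.27 = 1.130 m
Q = (1/n)·A·R^(2/3)·S^(1/2) = (1/0.039) × 16.13 × 1.130^(2/3) × 0.00028^(1/2) = 7.508 m³/s
V = Q/A = 7.508/16.13 = 0.4655 m/s

0.466 m/s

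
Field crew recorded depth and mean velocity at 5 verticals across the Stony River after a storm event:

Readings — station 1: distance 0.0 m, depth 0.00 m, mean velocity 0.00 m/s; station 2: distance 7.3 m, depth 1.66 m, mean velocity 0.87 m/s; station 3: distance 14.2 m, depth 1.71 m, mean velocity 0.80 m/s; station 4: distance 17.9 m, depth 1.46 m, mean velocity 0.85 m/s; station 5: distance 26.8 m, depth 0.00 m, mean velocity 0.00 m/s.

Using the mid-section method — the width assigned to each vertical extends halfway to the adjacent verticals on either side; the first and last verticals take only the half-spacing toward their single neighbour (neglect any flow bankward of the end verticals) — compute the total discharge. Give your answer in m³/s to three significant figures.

w_2 = (14.2 − 0.0)/2 = 7.1 m; q_2 = 0.87 × 1.66 × 7.1 = 10.25 m³/s
w_3 = (17.9 − 7.3)/2 = 5.3 m; q_3 = 0.80 × 1.71 × 5.3 = 7.250 m³/s
w_4 = (26.8 − 14.2)/2 = 6.3 m; q_4 = 0.85 × 1.46 × 6.3 = 7.818 m³/s
Stations 1, 5 contribute zero (depth or velocity is 0).
Q = Σ qᵢ = 25.32 m³/s

25.3 m³/s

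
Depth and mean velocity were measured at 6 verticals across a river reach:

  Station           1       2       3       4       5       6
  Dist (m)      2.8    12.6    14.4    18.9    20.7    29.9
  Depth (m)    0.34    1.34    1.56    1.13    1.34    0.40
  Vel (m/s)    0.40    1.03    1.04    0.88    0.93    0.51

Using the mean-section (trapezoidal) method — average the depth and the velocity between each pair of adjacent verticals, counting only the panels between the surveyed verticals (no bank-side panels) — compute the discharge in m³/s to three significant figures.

22.2 m³/s

Panel 1-2: Δb = 9.8 m, d̄ = (0.34+1.34)/2 = 0.84, v̄ = (0.40+1.03)/2 = 0.715 → q = 9.8×0.84×0.715 = 5.886 m³/s
Panel 2-3: Δb = 1.8 m, d̄ = (1.34+1.56)/2 = 1.45, v̄ = (1.03+1.04)/2 = 1.035 → q = 1.8×1.45×1.035 = 2.701 m³/s
Panel 3-4: Δb = 4.5 m, d̄ = (1.56+1.13)/2 = 1.345, v̄ = (1.04+0.88)/2 = 0.96 → q = 4.5×1.345×0.96 = 5.810 m³/s
Panel 4-5: Δb = 1.8 m, d̄ = (1.13+1.34)/2 = 1.235, v̄ = (0.88+0.93)/2 = 0.905 → q = 1.8×1.235×0.905 = 2.012 m³/s
Panel 5-6: Δb = 9.2 m, d̄ = (1.34+0.40)/2 = 0.87, v̄ = (0.93+0.51)/2 = 0.72 → q = 9.2×0.87×0.72 = 5.763 m³/s
Q = Σ q = 22.17 m³/s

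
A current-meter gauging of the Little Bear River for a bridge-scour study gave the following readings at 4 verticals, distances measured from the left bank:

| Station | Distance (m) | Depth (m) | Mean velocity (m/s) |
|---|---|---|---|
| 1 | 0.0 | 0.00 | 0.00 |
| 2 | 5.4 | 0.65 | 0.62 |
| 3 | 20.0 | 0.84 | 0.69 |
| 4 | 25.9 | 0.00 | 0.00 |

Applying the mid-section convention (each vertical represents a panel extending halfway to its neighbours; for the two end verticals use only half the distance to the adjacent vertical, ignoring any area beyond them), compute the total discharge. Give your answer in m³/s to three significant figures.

w_2 = (20.0 − 0.0)/2 = 10 m; q_2 = 0.62 × 0.65 × 10 = 4.030 m³/s
w_3 = (25.9 − 5.4)/2 = 10.25 m; q_3 = 0.69 × 0.84 × 10.25 = 5.941 m³/s
Stations 1, 4 contribute zero (depth or velocity is 0).
Q = Σ qᵢ = 9.971 m³/s

9.97 m³/s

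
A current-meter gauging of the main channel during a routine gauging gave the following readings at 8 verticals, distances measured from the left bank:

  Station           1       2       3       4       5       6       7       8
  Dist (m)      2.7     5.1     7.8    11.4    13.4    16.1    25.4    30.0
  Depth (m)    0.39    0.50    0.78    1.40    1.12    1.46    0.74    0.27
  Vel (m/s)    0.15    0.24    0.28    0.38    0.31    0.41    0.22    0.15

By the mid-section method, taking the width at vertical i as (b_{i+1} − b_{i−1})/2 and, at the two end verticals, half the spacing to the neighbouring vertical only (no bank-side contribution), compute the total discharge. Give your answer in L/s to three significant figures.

w_1 = (5.1 − 2.7)/2 = 1.2 m; q_1 = 0.15 × 0.39 × 1.2 = 0.07020 m³/s
w_2 = (7.8 − 2.7)/2 = 2.55 m; q_2 = 0.24 × 0.50 × 2.55 = 0.3060 m³/s
w_3 = (11.4 − 5.1)/2 = 3.15 m; q_3 = 0.28 × 0.78 × 3.15 = 0.6880 m³/s
w_4 = (13.4 − 7.8)/2 = 2.8 m; q_4 = 0.38 × 1.40 × 2.8 = 1.490 m³/s
w_5 = (16.1 − 11.4)/2 = 2.35 m; q_5 = 0.31 × 1.12 × 2.35 = 0.8159 m³/s
w_6 = (25.4 − 13.4)/2 = 6 m; q_6 = 0.41 × 1.46 × 6 = 3.592 m³/s
w_7 = (30.0 − 16.1)/2 = 6.95 m; q_7 = 0.22 × 0.74 × 6.95 = 1.131 m³/s
w_8 = (30.0 − 25.4)/2 = 2.3 m; q_8 = 0.15 × 0.27 × 2.3 = 0.09315 m³/s
Q = Σ qᵢ = 8.186 m³/s
= 8.186 × 1000 = 8186 L/s

8190 L/s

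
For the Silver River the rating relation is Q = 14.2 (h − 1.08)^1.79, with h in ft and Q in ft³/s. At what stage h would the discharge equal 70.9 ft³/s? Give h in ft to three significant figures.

3.54 ft

h − h₀ = (Q/C)^(1/b) = (70.9/14.2)^(1/1.79) = 2.456 ft
h = 1.08 + 2.456 = 3.536 ft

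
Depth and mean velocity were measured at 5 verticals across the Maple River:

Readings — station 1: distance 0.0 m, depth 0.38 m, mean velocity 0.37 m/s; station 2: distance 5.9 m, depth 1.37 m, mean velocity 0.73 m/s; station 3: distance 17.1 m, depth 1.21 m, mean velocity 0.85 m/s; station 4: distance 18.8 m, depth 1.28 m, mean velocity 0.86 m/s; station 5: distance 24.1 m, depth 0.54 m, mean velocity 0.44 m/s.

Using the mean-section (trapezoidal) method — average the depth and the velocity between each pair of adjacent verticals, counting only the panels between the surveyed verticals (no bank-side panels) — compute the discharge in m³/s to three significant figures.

Panel 1-2: Δb = 5.9 m, d̄ = (0.38+1.37)/2 = 0.875, v̄ = (0.37+0.73)/2 = 0.55 → q = 5.9×0.875×0.55 = 2.839 m³/s
Panel 2-3: Δb = 11.2 m, d̄ = (1.37+1.21)/2 = 1.29, v̄ = (0.73+0.85)/2 = 0.79 → q = 11.2×1.29×0.79 = 11.41 m³/s
Panel 3-4: Δb = 1.7 m, d̄ = (1.21+1.28)/2 = 1.245, v̄ = (0.85+0.86)/2 = 0.855 → q = 1.7×1.245×0.855 = 1.810 m³/s
Panel 4-5: Δb = 5.3 m, d̄ = (1.28+0.54)/2 = 0.91, v̄ = (0.86+0.44)/2 = 0.65 → q = 5.3×0.91×0.65 = 3.135 m³/s
Q = Σ q = 19.20 m³/s

19.2 m³/s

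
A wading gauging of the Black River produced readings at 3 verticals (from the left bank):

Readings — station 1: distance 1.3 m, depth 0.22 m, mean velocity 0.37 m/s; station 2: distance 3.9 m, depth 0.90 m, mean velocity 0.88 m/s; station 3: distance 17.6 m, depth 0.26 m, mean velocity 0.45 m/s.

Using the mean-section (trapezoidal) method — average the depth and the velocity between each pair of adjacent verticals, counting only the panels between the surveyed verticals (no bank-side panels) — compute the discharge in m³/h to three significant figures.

22300 m³/h

Panel 1-2: Δb = 2.6 m, d̄ = (0.22+0.90)/2 = 0.56, v̄ = (0.37+0.88)/2 = 0.625 → q = 2.6×0.56×0.625 = 0.9100 m³/s
Panel 2-3: Δb = 13.7 m, d̄ = (0.90+0.26)/2 = 0.58, v̄ = (0.88+0.45)/2 = 0.665 → q = 13.7×0.58×0.665 = 5.284 m³/s
Q = Σ q = 6.194 m³/s
= 6.194 × 3600 = 22300 m³/h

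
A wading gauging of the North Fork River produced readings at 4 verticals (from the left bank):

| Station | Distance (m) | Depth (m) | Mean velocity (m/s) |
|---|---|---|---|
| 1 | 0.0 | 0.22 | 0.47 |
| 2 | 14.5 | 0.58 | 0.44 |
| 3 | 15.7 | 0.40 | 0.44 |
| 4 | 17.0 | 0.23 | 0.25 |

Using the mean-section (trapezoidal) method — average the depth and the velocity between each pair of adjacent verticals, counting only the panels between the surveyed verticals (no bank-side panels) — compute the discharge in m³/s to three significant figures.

Panel 1-2: Δb = 14.5 m, d̄ = (0.22+0.58)/2 = 0.4, v̄ = (0.47+0.44)/2 = 0.455 → q = 14.5×0.4×0.455 = 2.639 m³/s
Panel 2-3: Δb = 1.2 m, d̄ = (0.58+0.40)/2 = 0.49, v̄ = (0.44+0.44)/2 = 0.44 → q = 1.2×0.49×0.44 = 0.2587 m³/s
Panel 3-4: Δb = 1.3 m, d̄ = (0.40+0.23)/2 = 0.315, v̄ = (0.44+0.25)/2 = 0.345 → q = 1.3×0.315×0.345 = 0.1413 m³/s
Q = Σ q = 3.039 m³/s

3.04 m³/s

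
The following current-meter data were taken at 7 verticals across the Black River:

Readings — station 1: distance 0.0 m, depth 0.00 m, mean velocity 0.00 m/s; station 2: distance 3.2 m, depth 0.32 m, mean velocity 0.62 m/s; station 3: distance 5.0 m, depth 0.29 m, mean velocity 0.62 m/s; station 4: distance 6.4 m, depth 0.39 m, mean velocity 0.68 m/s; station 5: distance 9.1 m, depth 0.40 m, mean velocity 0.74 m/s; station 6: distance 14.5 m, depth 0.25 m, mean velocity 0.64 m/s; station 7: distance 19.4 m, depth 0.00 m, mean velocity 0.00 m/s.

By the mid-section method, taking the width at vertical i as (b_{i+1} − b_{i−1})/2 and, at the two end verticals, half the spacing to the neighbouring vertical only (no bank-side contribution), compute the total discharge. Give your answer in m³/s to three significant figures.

w_2 = (5.0 − 0.0)/2 = 2.5 m; q_2 = 0.62 × 0.32 × 2.5 = 0.4960 m³/s
w_3 = (6.4 − 3.2)/2 = 1.6 m; q_3 = 0.62 × 0.29 × 1.6 = 0.2877 m³/s
w_4 = (9.1 − 5.0)/2 = 2.05 m; q_4 = 0.68 × 0.39 × 2.05 = 0.5437 m³/s
w_5 = (14.5 − 6.4)/2 = 4.05 m; q_5 = 0.74 × 0.40 × 4.05 = 1.199 m³/s
w_6 = (19.4 − 9.1)/2 = 5.15 m; q_6 = 0.64 × 0.25 × 5.15 = 0.8240 m³/s
Stations 1, 7 contribute zero (depth or velocity is 0).
Q = Σ qᵢ = 3.350 m³/s

3.35 m³/s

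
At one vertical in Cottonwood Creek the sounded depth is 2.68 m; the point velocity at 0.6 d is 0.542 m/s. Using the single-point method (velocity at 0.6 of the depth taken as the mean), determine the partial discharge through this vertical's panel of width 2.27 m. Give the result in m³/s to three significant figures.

v̄ = v₀.₆ = 0.542 m/s
q = v̄ × d × w = 0.5420 × 2.68 × 2.27 = 3.297 m³/s

3.30 m³/s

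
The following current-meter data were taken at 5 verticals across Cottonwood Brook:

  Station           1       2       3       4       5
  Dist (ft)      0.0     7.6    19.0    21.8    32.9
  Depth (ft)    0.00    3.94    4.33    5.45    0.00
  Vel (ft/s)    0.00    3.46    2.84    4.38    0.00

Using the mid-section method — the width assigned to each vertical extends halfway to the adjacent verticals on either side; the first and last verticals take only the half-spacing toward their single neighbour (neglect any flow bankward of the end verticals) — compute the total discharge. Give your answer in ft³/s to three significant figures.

383 ft³/s

w_2 = (19.0 − 0.0)/2 = 9.5 ft; q_2 = 3.46 × 3.94 × 9.5 = 129.5 ft³/s
w_3 = (21.8 − 7.6)/2 = 7.1 ft; q_3 = 2.84 × 4.33 × 7.1 = 87.31 ft³/s
w_4 = (32.9 − 19.0)/2 = 6.95 ft; q_4 = 4.38 × 5.45 × 6.95 = 165.9 ft³/s
Stations 1, 5 contribute zero (depth or velocity is 0).
Q = Σ qᵢ = 382.7 ft³/s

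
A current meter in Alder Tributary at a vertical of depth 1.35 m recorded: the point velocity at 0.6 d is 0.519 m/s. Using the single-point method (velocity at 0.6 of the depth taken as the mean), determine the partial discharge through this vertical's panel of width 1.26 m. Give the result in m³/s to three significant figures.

0.883 m³/s

v̄ = v₀.₆ = 0.519 m/s
q = v̄ × d × w = 0.5190 × 1.35 × 1.26 = 0.8828 m³/s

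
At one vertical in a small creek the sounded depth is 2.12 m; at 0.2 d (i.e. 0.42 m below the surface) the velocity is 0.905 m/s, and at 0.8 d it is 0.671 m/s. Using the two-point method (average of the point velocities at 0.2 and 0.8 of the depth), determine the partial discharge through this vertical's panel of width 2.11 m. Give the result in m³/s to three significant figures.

v̄ = (0.905 + 0.671) / 2 = 0.7880 m/s
q = v̄ × d × w = 0.7880 × 2.12 × 2.11 = 3.525 m³/s

3.52 m³/s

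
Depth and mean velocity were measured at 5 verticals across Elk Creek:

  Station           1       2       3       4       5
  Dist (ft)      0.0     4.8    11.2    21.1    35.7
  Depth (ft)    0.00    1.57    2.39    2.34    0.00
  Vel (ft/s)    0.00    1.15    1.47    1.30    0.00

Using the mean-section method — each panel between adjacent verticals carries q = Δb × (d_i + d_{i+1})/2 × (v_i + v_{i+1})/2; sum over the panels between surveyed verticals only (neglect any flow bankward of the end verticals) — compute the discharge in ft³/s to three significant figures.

62.3 ft³/s

Panel 1-2: Δb = 4.8 ft, d̄ = (0.00+1.57)/2 = 0.785, v̄ = (0.00+1.15)/2 = 0.575 → q = 4.8×0.785×0.575 = 2.167 ft³/s
Panel 2-3: Δb = 6.4 ft, d̄ = (1.57+2.39)/2 = 1.98, v̄ = (1.15+1.47)/2 = 1.31 → q = 6.4×1.98×1.31 = 16.60 ft³/s
Panel 3-4: Δb = 9.9 ft, d̄ = (2.39+2.34)/2 = 2.365, v̄ = (1.47+1.30)/2 = 1.385 → q = 9.9×2.365×1.385 = 32.43 ft³/s
Panel 4-5: Δb = 14.6 ft, d̄ = (2.34+0.00)/2 = 1.17, v̄ = (1.30+0.00)/2 = 0.65 → q = 14.6×1.17×0.65 = 11.10 ft³/s
Q = Σ q = 62.30 ft³/s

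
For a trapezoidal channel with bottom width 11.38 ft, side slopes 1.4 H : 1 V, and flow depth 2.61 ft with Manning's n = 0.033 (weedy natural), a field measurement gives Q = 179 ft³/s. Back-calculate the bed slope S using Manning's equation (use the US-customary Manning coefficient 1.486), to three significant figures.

A = (b + z·y)·y = (11.38 + 1.4×2.61)×2.61 = 39.24 ft²
P = b + 2y√(1+z²) = 11.38 + 2×2.61×√(1+1.4²) = 20.36 ft
R = A/P = 39.24/20.36 = 1.927 ft
S = (Q·n / (1.486·A·R^(2/3)))² = (179×0.033 / (1.486×39.24×1.549))² = 0.004279

0.00428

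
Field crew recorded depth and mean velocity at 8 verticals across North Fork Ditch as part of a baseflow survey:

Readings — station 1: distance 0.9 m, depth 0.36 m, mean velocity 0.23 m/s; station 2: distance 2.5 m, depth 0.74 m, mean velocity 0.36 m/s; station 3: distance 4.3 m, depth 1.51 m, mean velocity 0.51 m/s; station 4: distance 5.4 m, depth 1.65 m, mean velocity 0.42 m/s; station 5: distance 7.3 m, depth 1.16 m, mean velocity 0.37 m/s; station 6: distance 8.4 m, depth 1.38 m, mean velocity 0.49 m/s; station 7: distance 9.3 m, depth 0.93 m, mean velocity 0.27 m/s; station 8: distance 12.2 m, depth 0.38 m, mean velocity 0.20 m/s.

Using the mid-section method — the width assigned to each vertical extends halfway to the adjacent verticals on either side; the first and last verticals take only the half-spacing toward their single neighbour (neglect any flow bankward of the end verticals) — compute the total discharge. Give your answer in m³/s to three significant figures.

w_1 = (2.5 − 0.9)/2 = 0.8 m; q_1 = 0.23 × 0.36 × 0.8 = 0.06624 m³/s
w_2 = (4.3 − 0.9)/2 = 1.7 m; q_2 = 0.36 × 0.74 × 1.7 = 0.4529 m³/s
w_3 = (5.4 − 2.5)/2 = 1.45 m; q_3 = 0.51 × 1.51 × 1.45 = 1.117 m³/s
w_4 = (7.3 − 4.3)/2 = 1.5 m; q_4 = 0.42 × 1.65 × 1.5 = 1.040 m³/s
w_5 = (8.4 − 5.4)/2 = 1.5 m; q_5 = 0.37 × 1.16 × 1.5 = 0.6438 m³/s
w_6 = (9.3 − 7.3)/2 = 1 m; q_6 = 0.49 × 1.38 × 1 = 0.6762 m³/s
w_7 = (12.2 − 8.4)/2 = 1.9 m; q_7 = 0.27 × 0.93 × 1.9 = 0.4771 m³/s
w_8 = (12.2 − 9.3)/2 = 1.45 m; q_8 = 0.20 × 0.38 × 1.45 = 0.1102 m³/s
Q = Σ qᵢ = 4.583 m³/s

4.58 m³/s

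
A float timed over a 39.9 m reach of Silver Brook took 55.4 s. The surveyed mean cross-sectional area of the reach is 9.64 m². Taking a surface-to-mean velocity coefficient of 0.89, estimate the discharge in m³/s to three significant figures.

v_surface = L / t̄ = 39.9 / 55.4 = 0.7202 m/s
v_mean = 0.89 × 0.7202 = 0.6410 m/s
Q = A × v_mean = 9.64 × 0.6410 = 6.179 m³/s

6.18 m³/s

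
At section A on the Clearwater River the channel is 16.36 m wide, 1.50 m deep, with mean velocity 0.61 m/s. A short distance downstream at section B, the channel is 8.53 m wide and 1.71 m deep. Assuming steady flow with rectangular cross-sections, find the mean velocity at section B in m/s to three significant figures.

1.03 m/s

Q = A₁V₁ = (16.36×1.50) × 0.61 = 14.97 m³/s
A₂ = 8.53 × 1.71 = 14.59 m²
V₂ = Q/A₂ = 14.97/14.59 = 1.026 m/s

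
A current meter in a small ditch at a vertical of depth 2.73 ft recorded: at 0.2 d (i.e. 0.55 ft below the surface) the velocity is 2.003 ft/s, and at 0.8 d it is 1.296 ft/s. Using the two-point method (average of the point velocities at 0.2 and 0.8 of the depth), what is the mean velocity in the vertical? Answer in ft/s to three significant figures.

1.65 ft/s

v̄ = (2.003 + 1.296) / 2 = 1.650 ft/s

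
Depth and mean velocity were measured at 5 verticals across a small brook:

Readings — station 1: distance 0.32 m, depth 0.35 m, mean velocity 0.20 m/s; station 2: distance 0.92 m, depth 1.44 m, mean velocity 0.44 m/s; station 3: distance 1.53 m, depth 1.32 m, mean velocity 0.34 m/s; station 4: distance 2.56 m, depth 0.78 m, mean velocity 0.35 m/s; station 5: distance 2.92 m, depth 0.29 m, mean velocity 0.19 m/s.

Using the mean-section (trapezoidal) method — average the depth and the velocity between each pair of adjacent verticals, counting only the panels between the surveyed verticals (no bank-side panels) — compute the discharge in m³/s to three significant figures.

0.925 m³/s

Panel 1-2: Δb = 0.6 m, d̄ = (0.35+1.44)/2 = 0.895, v̄ = (0.20+0.44)/2 = 0.32 → q = 0.6×0.895×0.32 = 0.1718 m³/s
Panel 2-3: Δb = 0.61 m, d̄ = (1.44+1.32)/2 = 1.38, v̄ = (0.44+0.34)/2 = 0.39 → q = 0.61×1.38×0.39 = 0.3283 m³/s
Panel 3-4: Δb = 1.03 m, d̄ = (1.32+0.78)/2 = 1.05, v̄ = (0.34+0.35)/2 = 0.345 → q = 1.03×1.05×0.345 = 0.3731 m³/s
Panel 4-5: Δb = 0.36 m, d̄ = (0.78+0.29)/2 = 0.535, v̄ = (0.35+0.19)/2 = 0.27 → q = 0.36×0.535×0.27 = 0.05200 m³/s
Q = Σ q = 0.9253 m³/s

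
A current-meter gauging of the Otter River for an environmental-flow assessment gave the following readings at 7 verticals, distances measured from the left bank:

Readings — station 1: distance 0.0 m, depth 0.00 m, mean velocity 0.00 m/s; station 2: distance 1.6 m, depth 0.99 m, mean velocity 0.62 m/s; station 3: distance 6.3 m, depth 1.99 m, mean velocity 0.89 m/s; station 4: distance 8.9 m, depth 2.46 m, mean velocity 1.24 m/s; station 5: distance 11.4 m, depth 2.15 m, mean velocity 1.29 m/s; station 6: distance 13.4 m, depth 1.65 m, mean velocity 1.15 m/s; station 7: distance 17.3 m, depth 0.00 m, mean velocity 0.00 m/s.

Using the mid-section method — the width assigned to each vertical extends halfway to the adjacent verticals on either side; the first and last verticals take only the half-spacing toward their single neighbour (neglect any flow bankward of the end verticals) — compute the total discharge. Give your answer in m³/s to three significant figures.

w_2 = (6.3 − 0.0)/2 = 3.15 m; q_2 = 0.62 × 0.99 × 3.15 = 1.933 m³/s
w_3 = (8.9 − 1.6)/2 = 3.65 m; q_3 = 0.89 × 1.99 × 3.65 = 6.465 m³/s
w_4 = (11.4 − 6.3)/2 = 2.55 m; q_4 = 1.24 × 2.46 × 2.55 = 7.779 m³/s
w_5 = (13.4 − 8.9)/2 = 2.25 m; q_5 = 1.29 × 2.15 × 2.25 = 6.240 m³/s
w_6 = (17.3 − 11.4)/2 = 2.95 m; q_6 = 1.15 × 1.65 × 2.95 = 5.598 m³/s
Stations 1, 7 contribute zero (depth or velocity is 0).
Q = Σ qᵢ = 28.01 m³/s

28.0 m³/s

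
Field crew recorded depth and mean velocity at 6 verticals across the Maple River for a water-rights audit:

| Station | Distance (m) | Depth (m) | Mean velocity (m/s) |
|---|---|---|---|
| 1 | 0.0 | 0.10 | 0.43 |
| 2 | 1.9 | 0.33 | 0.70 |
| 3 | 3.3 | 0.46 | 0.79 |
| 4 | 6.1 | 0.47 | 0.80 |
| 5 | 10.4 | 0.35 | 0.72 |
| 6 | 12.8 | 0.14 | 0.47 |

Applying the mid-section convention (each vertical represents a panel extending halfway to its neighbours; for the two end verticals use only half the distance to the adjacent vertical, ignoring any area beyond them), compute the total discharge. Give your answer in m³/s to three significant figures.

3.44 m³/s

w_1 = (1.9 − 0.0)/2 = 0.95 m; q_1 = 0.43 × 0.10 × 0.95 = 0.04085 m³/s
w_2 = (3.3 − 0.0)/2 = 1.65 m; q_2 = 0.70 × 0.33 × 1.65 = 0.3812 m³/s
w_3 = (6.1 − 1.9)/2 = 2.1 m; q_3 = 0.79 × 0.46 × 2.1 = 0.7631 m³/s
w_4 = (10.4 − 3.3)/2 = 3.55 m; q_4 = 0.80 × 0.47 × 3.55 = 1.335 m³/s
w_5 = (12.8 − 6.1)/2 = 3.35 m; q_5 = 0.72 × 0.35 × 3.35 = 0.8442 m³/s
w_6 = (12.8 − 10.4)/2 = 1.2 m; q_6 = 0.47 × 0.14 × 1.2 = 0.07896 m³/s
Q = Σ qᵢ = 3.443 m³/s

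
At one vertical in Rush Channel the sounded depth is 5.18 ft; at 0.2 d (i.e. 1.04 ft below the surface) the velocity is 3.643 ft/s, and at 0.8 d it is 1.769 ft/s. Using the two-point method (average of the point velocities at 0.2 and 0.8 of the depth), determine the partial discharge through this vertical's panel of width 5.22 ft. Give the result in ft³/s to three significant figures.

v̄ = (3.643 + 1.769) / 2 = 2.706 ft/s
q = v̄ × d × w = 2.706 × 5.18 × 5.22 = 73.17 ft³/s

73.2 ft³/s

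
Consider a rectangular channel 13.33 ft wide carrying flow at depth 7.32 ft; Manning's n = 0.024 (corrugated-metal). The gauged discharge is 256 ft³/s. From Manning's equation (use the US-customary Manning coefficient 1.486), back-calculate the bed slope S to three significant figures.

A = b·y = 13.33 × 7.32 = 97.58 ft²
P = b + 2y = 13.33 + 2×7.32 = 27.97 ft
R = A/P = 97.58/27.97 = 3.489 ft
S = (Q·n / (1.486·A·R^(2/3)))² = (256×0.024 / (1.486×97.58×2.300))² = 0.0003394

0.000339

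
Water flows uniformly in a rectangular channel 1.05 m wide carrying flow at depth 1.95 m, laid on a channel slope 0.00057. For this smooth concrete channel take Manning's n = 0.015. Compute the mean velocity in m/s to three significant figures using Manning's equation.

0.884 m/s

A = b·y = 1.05 × 1.95 = 2.048 m²
P = b + 2y = 1.05 + 2×1.95 = 4.950 m
R = A/P = 2.048/4.950 = 0.4136 m
Q = (1/n)·A·R^(2/3)·S^(1/2) = (1/0.015) × 2.048 × 0.4136^(2/3) × 0.00057^(1/2) = 1.809 m³/s
V = Q/A = 1.809/2.048 = 0.8836 m/s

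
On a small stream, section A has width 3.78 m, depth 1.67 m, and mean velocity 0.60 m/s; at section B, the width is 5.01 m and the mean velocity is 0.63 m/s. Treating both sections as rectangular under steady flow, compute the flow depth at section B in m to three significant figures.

Q = A₁V₁ = (3.78×1.67) × 0.60 = 3.788 m³/s
d₂ = Q/(b₂ V₂) = 3.788/(5.01×0.63) = 1.200 m

1.20 m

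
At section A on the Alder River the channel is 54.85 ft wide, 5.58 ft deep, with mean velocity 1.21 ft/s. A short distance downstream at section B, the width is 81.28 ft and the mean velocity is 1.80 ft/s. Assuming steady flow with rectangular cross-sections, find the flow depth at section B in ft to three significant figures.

Q = A₁V₁ = (54.85×5.58) × 1.21 = 370.3 ft³/s
d₂ = Q/(b₂ V₂) = 370.3/(81.28×1.80) = 2.531 ft

2.53 ft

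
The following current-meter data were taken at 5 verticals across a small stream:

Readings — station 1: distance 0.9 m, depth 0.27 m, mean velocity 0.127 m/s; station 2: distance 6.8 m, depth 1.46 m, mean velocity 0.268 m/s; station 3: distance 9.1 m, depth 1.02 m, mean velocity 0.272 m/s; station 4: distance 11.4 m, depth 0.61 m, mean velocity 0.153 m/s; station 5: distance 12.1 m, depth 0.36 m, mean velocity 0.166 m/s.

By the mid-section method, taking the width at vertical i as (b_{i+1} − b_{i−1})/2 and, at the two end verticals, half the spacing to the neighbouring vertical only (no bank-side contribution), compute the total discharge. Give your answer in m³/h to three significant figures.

9020 m³/h

w_1 = (6.8 − 0.9)/2 = 2.95 m; q_1 = 0.127 × 0.27 × 2.95 = 0.1012 m³/s
w_2 = (9.1 − 0.9)/2 = 4.1 m; q_2 = 0.268 × 1.46 × 4.1 = 1.604 m³/s
w_3 = (11.4 − 6.8)/2 = 2.3 m; q_3 = 0.272 × 1.02 × 2.3 = 0.6381 m³/s
w_4 = (12.1 − 9.1)/2 = 1.5 m; q_4 = 0.153 × 0.61 × 1.5 = 0.1400 m³/s
w_5 = (12.1 − 11.4)/2 = 0.35 m; q_5 = 0.166 × 0.36 × 0.35 = 0.02092 m³/s
Q = Σ qᵢ = 2.504 m³/s
= 2.504 × 3600 = 9016 m³/h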